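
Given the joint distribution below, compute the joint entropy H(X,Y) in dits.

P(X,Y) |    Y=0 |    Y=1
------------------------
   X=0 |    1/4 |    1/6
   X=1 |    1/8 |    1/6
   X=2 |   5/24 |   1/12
0.7546 dits

Joint entropy is H(X,Y) = -Σ_{x,y} p(x,y) log p(x,y).

Summing over all non-zero entries:
H(X,Y) = -[1/4·log_10(1/4) + 1/6·log_10(1/6) + 1/8·log_10(1/8) + 1/6·log_10(1/6) + 5/24·log_10(5/24) + 1/12·log_10(1/12)]
H(X,Y) = 0.7546 dits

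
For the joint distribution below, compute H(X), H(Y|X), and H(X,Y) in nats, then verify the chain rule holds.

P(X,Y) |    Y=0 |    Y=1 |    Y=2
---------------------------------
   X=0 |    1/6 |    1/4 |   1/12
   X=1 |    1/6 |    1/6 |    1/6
H(X,Y) = 1.7482, H(X) = 0.6931, H(Y|X) = 1.0550 (all in nats)

Chain rule: H(X,Y) = H(X) + H(Y|X)

Left side — joint entropy directly:
H(X,Y) = -Σ p(x,y) log p(x,y) = 1.7482 nats

Right side — compute H(Y|X) from the conditional distributions:
P(X) = (1/2, 1/2), so H(X) = 0.6931 nats
H(Y|X) = Σ_x P(X=x) · H(Y|X=x):
  P(Y|X=0) = (1/3, 1/2, 1/6), H(Y|X=0) = 1.0114, weight P(X=0) = 1/2
  P(Y|X=1) = (1/3, 1/3, 1/3), H(Y|X=1) = 1.0986, weight P(X=1) = 1/2
H(Y|X) = 1.0550 nats

H(X) + H(Y|X) = 0.6931 + 1.0550 = 1.7482 nats

Both sides equal 1.7482 nats. ✓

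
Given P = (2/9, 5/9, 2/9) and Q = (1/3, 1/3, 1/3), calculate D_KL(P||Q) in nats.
0.1036 nats

KL divergence: D_KL(P||Q) = Σ p(x) log(p(x)/q(x))

Computing term by term:
  x=0: 2/9 × log_e[(2/9)/(1/3)] = 2/9 × -0.4055 = -0.0901
  x=1: 5/9 × log_e[(5/9)/(1/3)] = 5/9 × 0.5108 = 0.2838
  x=2: 2/9 × log_e[(2/9)/(1/3)] = 2/9 × -0.4055 = -0.0901

D_KL(P||Q) = 0.1036 nats

Note: KL divergence is always non-negative and equals 0 iff P = Q.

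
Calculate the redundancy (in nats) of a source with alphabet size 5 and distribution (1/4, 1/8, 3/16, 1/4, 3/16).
0.0286 nats

Redundancy measures how far a source is from maximum entropy:
R = H_max - H(X)

Maximum entropy for 5 symbols: H_max = log_e(5) = 1.6094 nats
Actual entropy: H(X) = 1.5808 nats
Redundancy: R = 1.6094 - 1.5808 = 0.0286 nats

This redundancy represents potential for compression: the source could be compressed by 0.0286 nats per symbol.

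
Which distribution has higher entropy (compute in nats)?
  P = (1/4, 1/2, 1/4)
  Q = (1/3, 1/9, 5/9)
P

Computing entropies in nats:
H(P) = 1.0397
H(Q) = 0.9369

Distribution P has higher entropy.

Intuition: The distribution closer to uniform (more spread out) has higher entropy.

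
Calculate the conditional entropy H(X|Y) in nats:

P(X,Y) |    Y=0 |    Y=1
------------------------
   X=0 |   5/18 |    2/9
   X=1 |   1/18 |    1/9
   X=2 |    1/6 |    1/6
0.9989 nats

Using the chain rule: H(X|Y) = H(X,Y) - H(Y)

First, compute H(X,Y) = 1.6920 nats

Marginal P(Y) = (1/2, 1/2)
H(Y) = 0.6931 nats

H(X|Y) = H(X,Y) - H(Y) = 1.6920 - 0.6931 = 0.9989 nats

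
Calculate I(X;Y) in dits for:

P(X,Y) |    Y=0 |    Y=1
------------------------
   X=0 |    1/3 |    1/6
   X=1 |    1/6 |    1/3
0.0246 dits

Mutual information: I(X;Y) = H(X) + H(Y) - H(X,Y)

Marginals:
P(X) = (1/2, 1/2), H(X) = 0.3010 dits
P(Y) = (1/2, 1/2), H(Y) = 0.3010 dits

Joint entropy: H(X,Y) = 0.5775 dits

I(X;Y) = 0.3010 + 0.3010 - 0.5775 = 0.0246 dits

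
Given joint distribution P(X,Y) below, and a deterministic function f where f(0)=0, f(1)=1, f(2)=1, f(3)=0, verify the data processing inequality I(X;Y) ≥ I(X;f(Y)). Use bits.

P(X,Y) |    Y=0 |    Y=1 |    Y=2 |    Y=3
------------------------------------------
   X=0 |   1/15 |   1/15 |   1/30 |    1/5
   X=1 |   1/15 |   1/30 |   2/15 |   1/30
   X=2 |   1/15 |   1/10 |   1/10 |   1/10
I(X;Y) = 0.1545, I(X;f(Y)) = 0.0678, inequality holds: 0.1545 ≥ 0.0678

Data Processing Inequality: For any Markov chain X → Y → Z, we have I(X;Y) ≥ I(X;Z).

Here Z = f(Y) is a deterministic function of Y, forming X → Y → Z.

Original I(X;Y) = 0.1545 bits

After applying f:
P(X,Z) where Z=f(Y):
- P(X,Z=0) = P(X,Y=0) + P(X,Y=3)
- P(X,Z=1) = P(X,Y=1) + P(X,Y=2)

I(X;Z) = I(X;f(Y)) = 0.0678 bits

Verification: 0.1545 ≥ 0.0678 ✓

Information cannot be created by processing; the function f can only lose information about X.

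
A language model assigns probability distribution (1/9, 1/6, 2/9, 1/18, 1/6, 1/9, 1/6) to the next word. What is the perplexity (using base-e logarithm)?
6.5467

Perplexity is e^H (or exp(H) for natural log).

First, H = -Σ p log p = 1.8790 nats
Perplexity = e^1.8790 = 6.5467

Interpretation: The model's uncertainty is equivalent to choosing uniformly among 6.5 options.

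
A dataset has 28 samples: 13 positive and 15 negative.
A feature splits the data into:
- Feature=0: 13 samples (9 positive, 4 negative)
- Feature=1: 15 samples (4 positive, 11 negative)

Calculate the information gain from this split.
0.1347 bits

Information Gain = H(Y) - H(Y|Feature)

Before split:
P(positive) = 13/28 = 0.4643
H(Y) = 0.9963 bits

After split:
Feature=0: H = 0.8905 bits (weight = 13/28)
Feature=1: H = 0.8366 bits (weight = 15/28)
H(Y|Feature) = (13/28)×0.8905 + (15/28)×0.8366 = 0.8616 bits

Information Gain = 0.9963 - 0.8616 = 0.1347 bits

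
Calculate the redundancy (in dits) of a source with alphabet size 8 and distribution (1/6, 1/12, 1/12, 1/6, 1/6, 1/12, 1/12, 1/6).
0.0246 dits

Redundancy measures how far a source is from maximum entropy:
R = H_max - H(X)

Maximum entropy for 8 symbols: H_max = log_10(8) = 0.9031 dits
Actual entropy: H(X) = 0.8785 dits
Redundancy: R = 0.9031 - 0.8785 = 0.0246 dits

This redundancy represents potential for compression: the source could be compressed by 0.0246 dits per symbol.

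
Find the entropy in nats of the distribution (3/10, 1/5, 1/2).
1.0297 nats

Shannon entropy is H(X) = -Σ p(x) log p(x).

For P = (3/10, 1/5, 1/2):
H = -3/10 × log_e(3/10) -1/5 × log_e(1/5) -1/2 × log_e(1/2)
H = 1.0297 nats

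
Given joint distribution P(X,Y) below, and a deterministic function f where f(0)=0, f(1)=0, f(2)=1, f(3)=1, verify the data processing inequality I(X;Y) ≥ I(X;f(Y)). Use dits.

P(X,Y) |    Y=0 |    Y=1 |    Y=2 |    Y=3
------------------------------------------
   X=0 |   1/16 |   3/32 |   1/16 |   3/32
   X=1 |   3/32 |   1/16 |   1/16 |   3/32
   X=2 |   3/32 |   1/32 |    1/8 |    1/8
I(X;Y) = 0.0149, I(X;f(Y)) = 0.0058, inequality holds: 0.0149 ≥ 0.0058

Data Processing Inequality: For any Markov chain X → Y → Z, we have I(X;Y) ≥ I(X;Z).

Here Z = f(Y) is a deterministic function of Y, forming X → Y → Z.

Original I(X;Y) = 0.0149 dits

After applying f:
P(X,Z) where Z=f(Y):
- P(X,Z=0) = P(X,Y=0) + P(X,Y=1)
- P(X,Z=1) = P(X,Y=2) + P(X,Y=3)

I(X;Z) = I(X;f(Y)) = 0.0058 dits

Verification: 0.0149 ≥ 0.0058 ✓

Information cannot be created by processing; the function f can only lose information about X.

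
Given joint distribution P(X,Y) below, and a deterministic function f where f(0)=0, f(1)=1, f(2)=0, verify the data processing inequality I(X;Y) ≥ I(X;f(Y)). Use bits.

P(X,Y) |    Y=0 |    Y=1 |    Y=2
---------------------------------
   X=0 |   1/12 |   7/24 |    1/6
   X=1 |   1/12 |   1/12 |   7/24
I(X;Y) = 0.1083, I(X;f(Y)) = 0.1016, inequality holds: 0.1083 ≥ 0.1016

Data Processing Inequality: For any Markov chain X → Y → Z, we have I(X;Y) ≥ I(X;Z).

Here Z = f(Y) is a deterministic function of Y, forming X → Y → Z.

Original I(X;Y) = 0.1083 bits

After applying f:
P(X,Z) where Z=f(Y):
- P(X,Z=0) = P(X,Y=0) + P(X,Y=2)
- P(X,Z=1) = P(X,Y=1)

I(X;Z) = I(X;f(Y)) = 0.1016 bits

Verification: 0.1083 ≥ 0.1016 ✓

Information cannot be created by processing; the function f can only lose information about X.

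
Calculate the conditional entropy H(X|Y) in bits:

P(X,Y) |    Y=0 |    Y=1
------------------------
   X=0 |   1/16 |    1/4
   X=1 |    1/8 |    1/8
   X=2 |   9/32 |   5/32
1.4360 bits

Using the chain rule: H(X|Y) = H(X,Y) - H(Y)

First, compute H(X,Y) = 2.4332 bits

Marginal P(Y) = (15/32, 17/32)
H(Y) = 0.9972 bits

H(X|Y) = H(X,Y) - H(Y) = 2.4332 - 0.9972 = 1.4360 bits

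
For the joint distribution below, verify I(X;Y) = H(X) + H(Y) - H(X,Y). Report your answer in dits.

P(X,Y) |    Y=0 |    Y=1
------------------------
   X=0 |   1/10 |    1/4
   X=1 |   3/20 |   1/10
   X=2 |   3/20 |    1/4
I(X;Y) = 0.0133 dits

Mutual information has multiple equivalent forms:
- I(X;Y) = H(X) - H(X|Y)
- I(X;Y) = H(Y) - H(Y|X)
- I(X;Y) = H(X) + H(Y) - H(X,Y)

Computing all quantities:
H(X) = 0.4693, H(Y) = 0.2923, H(X,Y) = 0.7482
H(X|Y) = 0.4559, H(Y|X) = 0.2789

Verification:
H(X) - H(X|Y) = 0.4693 - 0.4559 = 0.0133
H(Y) - H(Y|X) = 0.2923 - 0.2789 = 0.0133
H(X) + H(Y) - H(X,Y) = 0.4693 + 0.2923 - 0.7482 = 0.0133

All forms give I(X;Y) = 0.0133 dits. ✓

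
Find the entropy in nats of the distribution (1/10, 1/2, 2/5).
0.9433 nats

Shannon entropy is H(X) = -Σ p(x) log p(x).

For P = (1/10, 1/2, 2/5):
H = -1/10 × log_e(1/10) -1/2 × log_e(1/2) -2/5 × log_e(2/5)
H = 0.9433 nats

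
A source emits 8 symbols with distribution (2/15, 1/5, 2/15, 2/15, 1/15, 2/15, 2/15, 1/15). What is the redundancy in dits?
0.0231 dits

Redundancy measures how far a source is from maximum entropy:
R = H_max - H(X)

Maximum entropy for 8 symbols: H_max = log_10(8) = 0.9031 dits
Actual entropy: H(X) = 0.8800 dits
Redundancy: R = 0.9031 - 0.8800 = 0.0231 dits

This redundancy represents potential for compression: the source could be compressed by 0.0231 dits per symbol.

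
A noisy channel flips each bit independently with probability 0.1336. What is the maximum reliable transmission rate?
0.4328 bits

For a binary symmetric channel (BSC) with error probability p:
Capacity C = 1 - H(p) bits per symbol

where H(p) = -p log₂(p) - (1-p) log₂(1-p) is the binary entropy function.

H(0.1336) = 0.5672 bits
C = 1 - 0.5672 = 0.4328 bits per symbol

This means we can reliably transmit up to 0.4328 bits of information per channel use.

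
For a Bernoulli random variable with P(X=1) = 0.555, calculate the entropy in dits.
0.2984 dits

The binary entropy function is:
H(p) = -p log(p) - (1-p) log(1-p)

H(0.555) = -0.555 × log_10(0.555) - 0.445 × log_10(0.445)
H(0.555) = 0.2984 dits

Note: Binary entropy is maximized at p=0.5 (H=1 bit) and minimized at p=0 or p=1 (H=0).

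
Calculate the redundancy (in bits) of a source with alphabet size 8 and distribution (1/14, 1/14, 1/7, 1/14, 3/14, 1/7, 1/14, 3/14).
0.1576 bits

Redundancy measures how far a source is from maximum entropy:
R = H_max - H(X)

Maximum entropy for 8 symbols: H_max = log_2(8) = 3.0000 bits
Actual entropy: H(X) = 2.8424 bits
Redundancy: R = 3.0000 - 2.8424 = 0.1576 bits

This redundancy represents potential for compression: the source could be compressed by 0.1576 bits per symbol.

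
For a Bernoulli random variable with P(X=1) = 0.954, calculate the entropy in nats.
0.1866 nats

The binary entropy function is:
H(p) = -p log(p) - (1-p) log(1-p)

H(0.954) = -0.954 × log_e(0.954) - 0.046 × log_e(0.046)
H(0.954) = 0.1866 nats

Note: Binary entropy is maximized at p=0.5 (H=1 bit) and minimized at p=0 or p=1 (H=0).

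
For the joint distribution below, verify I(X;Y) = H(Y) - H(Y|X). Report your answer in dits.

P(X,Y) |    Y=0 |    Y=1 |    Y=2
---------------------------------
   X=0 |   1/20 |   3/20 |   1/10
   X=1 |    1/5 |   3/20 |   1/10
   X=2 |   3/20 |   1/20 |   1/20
I(X;Y) = 0.0270 dits

Mutual information has multiple equivalent forms:
- I(X;Y) = H(X) - H(X|Y)
- I(X;Y) = H(Y) - H(Y|X)
- I(X;Y) = H(X) + H(Y) - H(X,Y)

Computing all quantities:
H(X) = 0.4634, H(Y) = 0.4693, H(X,Y) = 0.9057
H(X|Y) = 0.4364, H(Y|X) = 0.4423

Verification:
H(X) - H(X|Y) = 0.4634 - 0.4364 = 0.0270
H(Y) - H(Y|X) = 0.4693 - 0.4423 = 0.0270
H(X) + H(Y) - H(X,Y) = 0.4634 + 0.4693 - 0.9057 = 0.0270

All forms give I(X;Y) = 0.0270 dits. ✓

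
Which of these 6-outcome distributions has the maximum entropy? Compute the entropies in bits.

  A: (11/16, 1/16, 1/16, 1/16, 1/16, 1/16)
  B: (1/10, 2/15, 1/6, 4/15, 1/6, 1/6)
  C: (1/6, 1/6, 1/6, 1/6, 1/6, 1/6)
C

For a discrete distribution over n outcomes, entropy is maximized by the uniform distribution.

Computing entropies:
H(A) = 1.6216 bits
H(B) = 2.5208 bits
H(C) = 2.5850 bits

The uniform distribution (where all probabilities equal 1/6) achieves the maximum entropy of log_2(6) = 2.5850 bits.

Distribution C has the highest entropy.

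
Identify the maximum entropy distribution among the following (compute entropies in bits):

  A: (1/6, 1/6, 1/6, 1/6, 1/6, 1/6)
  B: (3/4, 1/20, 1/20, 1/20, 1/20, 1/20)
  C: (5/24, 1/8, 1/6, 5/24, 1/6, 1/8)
A

For a discrete distribution over n outcomes, entropy is maximized by the uniform distribution.

Computing entropies:
H(A) = 2.5850 bits
H(B) = 1.3918 bits
H(C) = 2.5546 bits

The uniform distribution (where all probabilities equal 1/6) achieves the maximum entropy of log_2(6) = 2.5850 bits.

Distribution A has the highest entropy.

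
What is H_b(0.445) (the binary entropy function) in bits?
0.9913 bits

The binary entropy function is:
H(p) = -p log(p) - (1-p) log(1-p)

H(0.445) = -0.445 × log_2(0.445) - 0.555 × log_2(0.555)
H(0.445) = 0.9913 bits

Note: Binary entropy is maximized at p=0.5 (H=1 bit) and minimized at p=0 or p=1 (H=0).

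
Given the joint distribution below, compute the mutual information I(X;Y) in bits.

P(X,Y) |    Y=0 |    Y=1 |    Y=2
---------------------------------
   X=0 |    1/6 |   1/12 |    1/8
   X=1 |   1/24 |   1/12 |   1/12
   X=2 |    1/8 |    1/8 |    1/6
0.0319 bits

Mutual information: I(X;Y) = H(X) + H(Y) - H(X,Y)

Marginals:
P(X) = (3/8, 5/24, 5/12), H(X) = 1.5284 bits
P(Y) = (1/3, 7/24, 3/8), H(Y) = 1.5774 bits

Joint entropy: H(X,Y) = 3.0739 bits

I(X;Y) = 1.5284 + 1.5774 - 3.0739 = 0.0319 bits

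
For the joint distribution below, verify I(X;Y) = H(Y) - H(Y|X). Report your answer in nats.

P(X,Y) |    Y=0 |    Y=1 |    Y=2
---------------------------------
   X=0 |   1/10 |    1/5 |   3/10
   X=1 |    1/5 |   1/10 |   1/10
I(X;Y) = 0.0662 nats

Mutual information has multiple equivalent forms:
- I(X;Y) = H(X) - H(X|Y)
- I(X;Y) = H(Y) - H(Y|X)
- I(X;Y) = H(X) + H(Y) - H(X,Y)

Computing all quantities:
H(X) = 0.6730, H(Y) = 1.0889, H(X,Y) = 1.6957
H(X|Y) = 0.6068, H(Y|X) = 1.0227

Verification:
H(X) - H(X|Y) = 0.6730 - 0.6068 = 0.0662
H(Y) - H(Y|X) = 1.0889 - 1.0227 = 0.0662
H(X) + H(Y) - H(X,Y) = 0.6730 + 1.0889 - 1.6957 = 0.0662

All forms give I(X;Y) = 0.0662 nats. ✓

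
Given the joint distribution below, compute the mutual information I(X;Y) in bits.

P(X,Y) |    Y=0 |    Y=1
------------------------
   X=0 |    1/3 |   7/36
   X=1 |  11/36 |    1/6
0.0002 bits

Mutual information: I(X;Y) = H(X) + H(Y) - H(X,Y)

Marginals:
P(X) = (19/36, 17/36), H(X) = 0.9978 bits
P(Y) = (23/36, 13/36), H(Y) = 0.9436 bits

Joint entropy: H(X,Y) = 1.9412 bits

I(X;Y) = 0.9978 + 0.9436 - 1.9412 = 0.0002 bits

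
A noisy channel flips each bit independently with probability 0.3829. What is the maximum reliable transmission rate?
0.0399 bits

For a binary symmetric channel (BSC) with error probability p:
Capacity C = 1 - H(p) bits per symbol

where H(p) = -p log₂(p) - (1-p) log₂(1-p) is the binary entropy function.

H(0.3829) = 0.9601 bits
C = 1 - 0.9601 = 0.0399 bits per symbol

This means we can reliably transmit up to 0.0399 bits of information per channel use.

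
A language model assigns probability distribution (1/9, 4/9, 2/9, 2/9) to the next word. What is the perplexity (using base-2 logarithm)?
3.5717

Perplexity is 2^H (or exp(H) for natural log).

First, H = -Σ p log p = 1.8366 bits
Perplexity = 2^1.8366 = 3.5717

Interpretation: The model's uncertainty is equivalent to choosing uniformly among 3.6 options.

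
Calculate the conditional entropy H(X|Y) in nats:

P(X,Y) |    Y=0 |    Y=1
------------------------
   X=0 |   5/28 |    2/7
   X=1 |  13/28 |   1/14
0.5585 nats

Using the chain rule: H(X|Y) = H(X,Y) - H(Y)

First, compute H(X,Y) = 1.2103 nats

Marginal P(Y) = (9/14, 5/14)
H(Y) = 0.6518 nats

H(X|Y) = H(X,Y) - H(Y) = 1.2103 - 0.6518 = 0.5585 nats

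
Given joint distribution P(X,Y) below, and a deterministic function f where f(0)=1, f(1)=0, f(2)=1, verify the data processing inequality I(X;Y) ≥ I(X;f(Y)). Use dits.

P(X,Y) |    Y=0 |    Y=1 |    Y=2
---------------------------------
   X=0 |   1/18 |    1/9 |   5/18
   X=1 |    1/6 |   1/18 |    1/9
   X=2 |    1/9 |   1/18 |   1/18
I(X;Y) = 0.0402, I(X;f(Y)) = 0.0020, inequality holds: 0.0402 ≥ 0.0020

Data Processing Inequality: For any Markov chain X → Y → Z, we have I(X;Y) ≥ I(X;Z).

Here Z = f(Y) is a deterministic function of Y, forming X → Y → Z.

Original I(X;Y) = 0.0402 dits

After applying f:
P(X,Z) where Z=f(Y):
- P(X,Z=0) = P(X,Y=1)
- P(X,Z=1) = P(X,Y=0) + P(X,Y=2)

I(X;Z) = I(X;f(Y)) = 0.0020 dits

Verification: 0.0402 ≥ 0.0020 ✓

Information cannot be created by processing; the function f can only lose information about X.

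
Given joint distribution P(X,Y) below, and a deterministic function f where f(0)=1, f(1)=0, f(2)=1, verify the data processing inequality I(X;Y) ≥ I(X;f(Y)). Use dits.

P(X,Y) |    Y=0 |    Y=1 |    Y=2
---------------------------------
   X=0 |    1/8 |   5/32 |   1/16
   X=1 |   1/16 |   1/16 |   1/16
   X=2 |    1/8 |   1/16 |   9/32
I(X;Y) = 0.0387, I(X;f(Y)) = 0.0234, inequality holds: 0.0387 ≥ 0.0234

Data Processing Inequality: For any Markov chain X → Y → Z, we have I(X;Y) ≥ I(X;Z).

Here Z = f(Y) is a deterministic function of Y, forming X → Y → Z.

Original I(X;Y) = 0.0387 dits

After applying f:
P(X,Z) where Z=f(Y):
- P(X,Z=0) = P(X,Y=1)
- P(X,Z=1) = P(X,Y=0) + P(X,Y=2)

I(X;Z) = I(X;f(Y)) = 0.0234 dits

Verification: 0.0387 ≥ 0.0234 ✓

Information cannot be created by processing; the function f can only lose information about X.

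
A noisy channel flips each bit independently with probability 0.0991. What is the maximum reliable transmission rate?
0.5339 bits

For a binary symmetric channel (BSC) with error probability p:
Capacity C = 1 - H(p) bits per symbol

where H(p) = -p log₂(p) - (1-p) log₂(1-p) is the binary entropy function.

H(0.0991) = 0.4661 bits
C = 1 - 0.4661 = 0.5339 bits per symbol

This means we can reliably transmit up to 0.5339 bits of information per channel use.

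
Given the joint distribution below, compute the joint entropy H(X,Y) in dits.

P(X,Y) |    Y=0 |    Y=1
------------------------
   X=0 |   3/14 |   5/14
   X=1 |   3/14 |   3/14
0.5898 dits

Joint entropy is H(X,Y) = -Σ_{x,y} p(x,y) log p(x,y).

Summing over all non-zero entries:
H(X,Y) = -[3/14·log_10(3/14) + 5/14·log_10(5/14) + 3/14·log_10(3/14) + 3/14·log_10(3/14)]
H(X,Y) = 0.5898 dits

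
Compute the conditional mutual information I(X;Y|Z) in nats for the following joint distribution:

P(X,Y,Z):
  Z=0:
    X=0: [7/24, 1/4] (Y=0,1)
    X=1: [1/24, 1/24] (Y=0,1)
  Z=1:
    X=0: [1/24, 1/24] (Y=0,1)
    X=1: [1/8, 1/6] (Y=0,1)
0.0009 nats

Conditional mutual information: I(X;Y|Z) = H(X|Z) + H(Y|Z) - H(X,Y|Z)

H(Z) = 0.6616
H(X,Z) = 1.1056 → H(X|Z) = 0.4441
H(Y,Z) = 1.3510 → H(Y|Z) = 0.6894
H(X,Y,Z) = 1.7942 → H(X,Y|Z) = 1.1326

I(X;Y|Z) = 0.4441 + 0.6894 - 1.1326 = 0.0009 nats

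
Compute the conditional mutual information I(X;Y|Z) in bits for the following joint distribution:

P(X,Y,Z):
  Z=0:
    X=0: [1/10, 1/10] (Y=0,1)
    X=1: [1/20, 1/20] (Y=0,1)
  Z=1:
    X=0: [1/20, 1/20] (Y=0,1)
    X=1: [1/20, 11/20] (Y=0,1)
0.0659 bits

Conditional mutual information: I(X;Y|Z) = H(X|Z) + H(Y|Z) - H(X,Y|Z)

H(Z) = 0.8813
H(X,Z) = 1.5710 → H(X|Z) = 0.6897
H(Y,Z) = 1.5955 → H(Y|Z) = 0.7142
H(X,Y,Z) = 2.2192 → H(X,Y|Z) = 1.3379

I(X;Y|Z) = 0.6897 + 0.7142 - 1.3379 = 0.0659 bits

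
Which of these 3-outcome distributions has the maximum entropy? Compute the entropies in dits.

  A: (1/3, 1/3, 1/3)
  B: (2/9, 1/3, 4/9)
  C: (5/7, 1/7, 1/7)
A

For a discrete distribution over n outcomes, entropy is maximized by the uniform distribution.

Computing entropies:
H(A) = 0.4771 dits
H(B) = 0.4607 dits
H(C) = 0.3458 dits

The uniform distribution (where all probabilities equal 1/3) achieves the maximum entropy of log_10(3) = 0.4771 dits.

Distribution A has the highest entropy.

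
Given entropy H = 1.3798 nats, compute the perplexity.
3.9741

Perplexity is e^H (or exp(H) for natural log).

H = 1.3798 nats
Perplexity = e^1.3798 = 3.9741

Interpretation: The model's uncertainty is equivalent to choosing uniformly among 4.0 options.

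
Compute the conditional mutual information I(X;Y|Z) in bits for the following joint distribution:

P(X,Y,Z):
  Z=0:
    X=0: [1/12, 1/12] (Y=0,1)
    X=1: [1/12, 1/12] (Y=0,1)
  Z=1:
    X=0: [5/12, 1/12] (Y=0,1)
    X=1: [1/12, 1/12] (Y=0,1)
0.0492 bits

Conditional mutual information: I(X;Y|Z) = H(X|Z) + H(Y|Z) - H(X,Y|Z)

H(Z) = 0.9183
H(X,Z) = 1.7925 → H(X|Z) = 0.8742
H(Y,Z) = 1.7925 → H(Y|Z) = 0.8742
H(X,Y,Z) = 2.6175 → H(X,Y|Z) = 1.6992

I(X;Y|Z) = 0.8742 + 0.8742 - 1.6992 = 0.0492 bits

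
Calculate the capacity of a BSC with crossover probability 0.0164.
0.8793 bits

For a binary symmetric channel (BSC) with error probability p:
Capacity C = 1 - H(p) bits per symbol

where H(p) = -p log₂(p) - (1-p) log₂(1-p) is the binary entropy function.

H(0.0164) = 0.1207 bits
C = 1 - 0.1207 = 0.8793 bits per symbol

This means we can reliably transmit up to 0.8793 bits of information per channel use.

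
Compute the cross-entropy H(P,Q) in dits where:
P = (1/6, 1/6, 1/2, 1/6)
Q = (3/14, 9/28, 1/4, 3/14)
0.6062 dits

Cross-entropy: H(P,Q) = -Σ p(x) log q(x)

Alternatively: H(P,Q) = H(P) + D_KL(P||Q)
H(P) = 0.5396 dits
D_KL(P||Q) = 0.0666 dits

H(P,Q) = 0.5396 + 0.0666 = 0.6062 dits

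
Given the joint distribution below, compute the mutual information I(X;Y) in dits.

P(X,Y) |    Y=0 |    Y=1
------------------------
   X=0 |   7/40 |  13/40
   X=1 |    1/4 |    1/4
0.0050 dits

Mutual information: I(X;Y) = H(X) + H(Y) - H(X,Y)

Marginals:
P(X) = (1/2, 1/2), H(X) = 0.3010 dits
P(Y) = (17/40, 23/40), H(Y) = 0.2961 dits

Joint entropy: H(X,Y) = 0.5921 dits

I(X;Y) = 0.3010 + 0.2961 - 0.5921 = 0.0050 dits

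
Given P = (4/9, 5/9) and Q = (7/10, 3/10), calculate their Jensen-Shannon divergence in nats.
0.0338 nats

Jensen-Shannon divergence is:
JSD(P||Q) = 0.5 × D_KL(P||M) + 0.5 × D_KL(Q||M)
where M = 0.5 × (P + Q) is the mixture distribution.

M = 0.5 × (4/9, 5/9) + 0.5 × (7/10, 3/10) = (0.572222, 0.427778)

D_KL(P||M) = 0.0329 nats
D_KL(Q||M) = 0.0346 nats

JSD(P||Q) = 0.5 × 0.0329 + 0.5 × 0.0346 = 0.0338 nats

Unlike KL divergence, JSD is symmetric and bounded: 0 ≤ JSD ≤ log(2).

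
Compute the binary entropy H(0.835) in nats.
0.4479 nats

The binary entropy function is:
H(p) = -p log(p) - (1-p) log(1-p)

H(0.835) = -0.835 × log_e(0.835) - 0.165 × log_e(0.165)
H(0.835) = 0.4479 nats

Note: Binary entropy is maximized at p=0.5 (H=1 bit) and minimized at p=0 or p=1 (H=0).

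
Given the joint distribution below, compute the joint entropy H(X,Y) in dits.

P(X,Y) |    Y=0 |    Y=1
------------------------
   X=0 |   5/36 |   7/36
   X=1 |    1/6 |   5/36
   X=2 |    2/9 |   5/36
0.7704 dits

Joint entropy is H(X,Y) = -Σ_{x,y} p(x,y) log p(x,y).

Summing over all non-zero entries:
H(X,Y) = -[5/36·log_10(5/36) + 7/36·log_10(7/36) + 1/6·log_10(1/6) + 5/36·log_10(5/36) + 2/9·log_10(2/9) + 5/36·log_10(5/36)]
H(X,Y) = 0.7704 dits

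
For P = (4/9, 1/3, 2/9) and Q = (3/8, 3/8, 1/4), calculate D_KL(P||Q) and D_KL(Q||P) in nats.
D_KL(P||Q) = 0.0101, D_KL(Q||P) = 0.0099

KL divergence is not symmetric: D_KL(P||Q) ≠ D_KL(Q||P) in general.

D_KL(P||Q) = 0.0101 nats
D_KL(Q||P) = 0.0099 nats

No, they are not equal!

This asymmetry is why KL divergence is not a true distance metric.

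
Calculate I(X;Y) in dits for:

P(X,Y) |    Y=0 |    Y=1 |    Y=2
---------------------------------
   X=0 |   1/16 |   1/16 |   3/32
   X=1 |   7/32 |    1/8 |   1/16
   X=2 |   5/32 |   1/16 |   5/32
0.0219 dits

Mutual information: I(X;Y) = H(X) + H(Y) - H(X,Y)

Marginals:
P(X) = (7/32, 13/32, 3/8), H(X) = 0.4631 dits
P(Y) = (7/16, 1/4, 5/16), H(Y) = 0.4654 dits

Joint entropy: H(X,Y) = 0.9066 dits

I(X;Y) = 0.4631 + 0.4654 - 0.9066 = 0.0219 dits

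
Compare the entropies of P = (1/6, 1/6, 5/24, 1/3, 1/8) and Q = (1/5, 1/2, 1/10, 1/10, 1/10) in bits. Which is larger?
P

Computing entropies in bits:
H(P) = 2.2364
H(Q) = 1.9610

Distribution P has higher entropy.

Intuition: The distribution closer to uniform (more spread out) has higher entropy.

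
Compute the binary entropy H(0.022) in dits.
0.0459 dits

The binary entropy function is:
H(p) = -p log(p) - (1-p) log(1-p)

H(0.022) = -0.022 × log_10(0.022) - 0.978 × log_10(0.978)
H(0.022) = 0.0459 dits

Note: Binary entropy is maximized at p=0.5 (H=1 bit) and minimized at p=0 or p=1 (H=0).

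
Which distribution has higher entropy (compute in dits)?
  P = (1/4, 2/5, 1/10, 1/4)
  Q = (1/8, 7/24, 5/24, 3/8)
Q

Computing entropies in dits:
H(P) = 0.5602
H(Q) = 0.5706

Distribution Q has higher entropy.

Intuition: The distribution closer to uniform (more spread out) has higher entropy.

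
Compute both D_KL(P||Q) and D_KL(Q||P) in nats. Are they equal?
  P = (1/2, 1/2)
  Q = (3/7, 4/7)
D_KL(P||Q) = 0.0103, D_KL(Q||P) = 0.0102

KL divergence is not symmetric: D_KL(P||Q) ≠ D_KL(Q||P) in general.

D_KL(P||Q) = 0.0103 nats
D_KL(Q||P) = 0.0102 nats

No, they are not equal!

This asymmetry is why KL divergence is not a true distance metric.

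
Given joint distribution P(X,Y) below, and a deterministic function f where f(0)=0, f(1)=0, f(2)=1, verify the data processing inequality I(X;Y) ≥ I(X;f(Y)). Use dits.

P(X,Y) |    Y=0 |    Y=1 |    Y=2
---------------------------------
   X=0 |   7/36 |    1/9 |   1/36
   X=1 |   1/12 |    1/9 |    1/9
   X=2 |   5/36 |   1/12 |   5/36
I(X;Y) = 0.0288, I(X;f(Y)) = 0.0236, inequality holds: 0.0288 ≥ 0.0236

Data Processing Inequality: For any Markov chain X → Y → Z, we have I(X;Y) ≥ I(X;Z).

Here Z = f(Y) is a deterministic function of Y, forming X → Y → Z.

Original I(X;Y) = 0.0288 dits

After applying f:
P(X,Z) where Z=f(Y):
- P(X,Z=0) = P(X,Y=0) + P(X,Y=1)
- P(X,Z=1) = P(X,Y=2)

I(X;Z) = I(X;f(Y)) = 0.0236 dits

Verification: 0.0288 ≥ 0.0236 ✓

Information cannot be created by processing; the function f can only lose information about X.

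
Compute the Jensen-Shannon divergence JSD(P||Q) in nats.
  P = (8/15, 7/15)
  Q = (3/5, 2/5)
0.0023 nats

Jensen-Shannon divergence is:
JSD(P||Q) = 0.5 × D_KL(P||M) + 0.5 × D_KL(Q||M)
where M = 0.5 × (P + Q) is the mixture distribution.

M = 0.5 × (8/15, 7/15) + 0.5 × (3/5, 2/5) = (17/30, 13/30)

D_KL(P||M) = 0.0023 nats
D_KL(Q||M) = 0.0023 nats

JSD(P||Q) = 0.5 × 0.0023 + 0.5 × 0.0023 = 0.0023 nats

Unlike KL divergence, JSD is symmetric and bounded: 0 ≤ JSD ≤ log(2).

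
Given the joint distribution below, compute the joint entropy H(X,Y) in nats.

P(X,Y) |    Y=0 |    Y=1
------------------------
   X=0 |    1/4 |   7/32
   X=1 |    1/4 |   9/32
1.3824 nats

Joint entropy is H(X,Y) = -Σ_{x,y} p(x,y) log p(x,y).

Summing over all non-zero entries:
H(X,Y) = -[1/4·log_e(1/4) + 7/32·log_e(7/32) + 1/4·log_e(1/4) + 9/32·log_e(9/32)]
H(X,Y) = 1.3824 nats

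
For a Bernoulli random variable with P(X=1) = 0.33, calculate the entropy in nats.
0.6342 nats

The binary entropy function is:
H(p) = -p log(p) - (1-p) log(1-p)

H(0.33) = -0.33 × log_e(0.33) - 0.67 × log_e(0.67)
H(0.33) = 0.6342 nats

Note: Binary entropy is maximized at p=0.5 (H=1 bit) and minimized at p=0 or p=1 (H=0).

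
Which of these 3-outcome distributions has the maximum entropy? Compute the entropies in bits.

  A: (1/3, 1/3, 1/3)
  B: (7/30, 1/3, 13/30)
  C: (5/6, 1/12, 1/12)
A

For a discrete distribution over n outcomes, entropy is maximized by the uniform distribution.

Computing entropies:
H(A) = 1.5850 bits
H(B) = 1.5410 bits
H(C) = 0.8167 bits

The uniform distribution (where all probabilities equal 1/3) achieves the maximum entropy of log_2(3) = 1.5850 bits.

Distribution A has the highest entropy.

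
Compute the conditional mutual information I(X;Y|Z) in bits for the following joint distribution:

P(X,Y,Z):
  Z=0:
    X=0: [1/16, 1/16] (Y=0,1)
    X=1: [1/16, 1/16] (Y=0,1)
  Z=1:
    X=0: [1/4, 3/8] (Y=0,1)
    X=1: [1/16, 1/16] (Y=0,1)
0.0031 bits

Conditional mutual information: I(X;Y|Z) = H(X|Z) + H(Y|Z) - H(X,Y|Z)

H(Z) = 0.8113
H(X,Z) = 1.5488 → H(X|Z) = 0.7375
H(Y,Z) = 1.7962 → H(Y|Z) = 0.9849
H(X,Y,Z) = 2.5306 → H(X,Y|Z) = 1.7194

I(X;Y|Z) = 0.7375 + 0.9849 - 1.7194 = 0.0031 bits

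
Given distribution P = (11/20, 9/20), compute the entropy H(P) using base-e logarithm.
0.6881 nats

Shannon entropy is H(X) = -Σ p(x) log p(x).

For P = (11/20, 9/20):
H = -11/20 × log_e(11/20) -9/20 × log_e(9/20)
H = 0.6881 nats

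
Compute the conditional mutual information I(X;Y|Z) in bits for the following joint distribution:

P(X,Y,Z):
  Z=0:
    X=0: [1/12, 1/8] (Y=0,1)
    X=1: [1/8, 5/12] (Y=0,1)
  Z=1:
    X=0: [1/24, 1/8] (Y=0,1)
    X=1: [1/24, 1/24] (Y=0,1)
0.0259 bits

Conditional mutual information: I(X;Y|Z) = H(X|Z) + H(Y|Z) - H(X,Y|Z)

H(Z) = 0.8113
H(X,Z) = 1.6802 → H(X|Z) = 0.8689
H(Y,Z) = 1.6802 → H(Y|Z) = 0.8689
H(X,Y,Z) = 2.5231 → H(X,Y|Z) = 1.7119

I(X;Y|Z) = 0.8689 + 0.8689 - 1.7119 = 0.0259 bits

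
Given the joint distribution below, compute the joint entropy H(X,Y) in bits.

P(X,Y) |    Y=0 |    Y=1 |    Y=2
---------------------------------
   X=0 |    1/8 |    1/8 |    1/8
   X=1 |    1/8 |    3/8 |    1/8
2.4056 bits

Joint entropy is H(X,Y) = -Σ_{x,y} p(x,y) log p(x,y).

Summing over all non-zero entries:
H(X,Y) = -[1/8·log_2(1/8) + 1/8·log_2(1/8) + 1/8·log_2(1/8) + 1/8·log_2(1/8) + 3/8·log_2(3/8) + 1/8·log_2(1/8)]
H(X,Y) = 2.4056 bits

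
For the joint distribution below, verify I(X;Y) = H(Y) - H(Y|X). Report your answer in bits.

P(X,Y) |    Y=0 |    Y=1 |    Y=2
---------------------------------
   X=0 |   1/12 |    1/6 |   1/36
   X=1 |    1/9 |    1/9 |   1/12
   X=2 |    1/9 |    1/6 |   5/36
I(X;Y) = 0.0499 bits

Mutual information has multiple equivalent forms:
- I(X;Y) = H(X) - H(X|Y)
- I(X;Y) = H(Y) - H(Y|X)
- I(X;Y) = H(X) + H(Y) - H(X,Y)

Computing all quantities:
H(X) = 1.5622, H(Y) = 1.5426, H(X,Y) = 3.0550
H(X|Y) = 1.5123, H(Y|X) = 1.4927

Verification:
H(X) - H(X|Y) = 1.5622 - 1.5123 = 0.0499
H(Y) - H(Y|X) = 1.5426 - 1.4927 = 0.0499
H(X) + H(Y) - H(X,Y) = 1.5622 + 1.5426 - 3.0550 = 0.0499

All forms give I(X;Y) = 0.0499 bits. ✓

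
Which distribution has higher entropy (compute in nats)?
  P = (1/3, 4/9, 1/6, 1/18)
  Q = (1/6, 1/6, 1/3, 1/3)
Q

Computing entropies in nats:
H(P) = 1.1858
H(Q) = 1.3297

Distribution Q has higher entropy.

Intuition: The distribution closer to uniform (more spread out) has higher entropy.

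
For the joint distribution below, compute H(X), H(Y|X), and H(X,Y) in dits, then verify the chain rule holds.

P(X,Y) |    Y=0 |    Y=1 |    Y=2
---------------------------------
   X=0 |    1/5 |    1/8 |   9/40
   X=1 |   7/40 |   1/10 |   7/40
H(X,Y) = 0.7634, H(X) = 0.2989, H(Y|X) = 0.4645 (all in dits)

Chain rule: H(X,Y) = H(X) + H(Y|X)

Left side — joint entropy directly:
H(X,Y) = -Σ p(x,y) log p(x,y) = 0.7634 dits

Right side — compute H(Y|X) from the conditional distributions:
P(X) = (11/20, 9/20), so H(X) = 0.2989 dits
H(Y|X) = Σ_x P(X=x) · H(Y|X=x):
  P(Y|X=0) = (4/11, 5/22, 9/22), H(Y|X=0) = 0.4648, weight P(X=0) = 11/20
  P(Y|X=1) = (7/18, 2/9, 7/18), H(Y|X=1) = 0.4642, weight P(X=1) = 9/20
H(Y|X) = 0.4645 dits

H(X) + H(Y|X) = 0.2989 + 0.4645 = 0.7634 dits

Both sides equal 0.7634 dits. ✓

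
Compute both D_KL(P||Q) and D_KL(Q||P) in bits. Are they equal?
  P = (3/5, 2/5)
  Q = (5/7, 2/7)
D_KL(P||Q) = 0.0432, D_KL(Q||P) = 0.0410

KL divergence is not symmetric: D_KL(P||Q) ≠ D_KL(Q||P) in general.

D_KL(P||Q) = 0.0432 bits
D_KL(Q||P) = 0.0410 bits

No, they are not equal!

This asymmetry is why KL divergence is not a true distance metric.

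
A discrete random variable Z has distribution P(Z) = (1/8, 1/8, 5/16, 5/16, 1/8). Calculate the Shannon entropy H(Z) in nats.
1.5068 nats

Shannon entropy is H(X) = -Σ p(x) log p(x).

For P = (1/8, 1/8, 5/16, 5/16, 1/8):
H = -1/8 × log_e(1/8) -1/8 × log_e(1/8) -5/16 × log_e(5/16) -5/16 × log_e(5/16) -1/8 × log_e(1/8)
H = 1.5068 nats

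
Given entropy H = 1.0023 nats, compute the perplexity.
2.7245

Perplexity is e^H (or exp(H) for natural log).

H = 1.0023 nats
Perplexity = e^1.0023 = 2.7245

Interpretation: The model's uncertainty is equivalent to choosing uniformly among 2.7 options.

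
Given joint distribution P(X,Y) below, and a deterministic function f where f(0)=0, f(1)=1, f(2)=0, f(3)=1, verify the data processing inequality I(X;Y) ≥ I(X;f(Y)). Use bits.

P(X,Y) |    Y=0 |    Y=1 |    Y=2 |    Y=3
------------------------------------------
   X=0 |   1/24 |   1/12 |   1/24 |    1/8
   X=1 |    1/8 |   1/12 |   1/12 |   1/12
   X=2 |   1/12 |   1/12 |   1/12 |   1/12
I(X;Y) = 0.0453, I(X;f(Y)) = 0.0383, inequality holds: 0.0453 ≥ 0.0383

Data Processing Inequality: For any Markov chain X → Y → Z, we have I(X;Y) ≥ I(X;Z).

Here Z = f(Y) is a deterministic function of Y, forming X → Y → Z.

Original I(X;Y) = 0.0453 bits

After applying f:
P(X,Z) where Z=f(Y):
- P(X,Z=0) = P(X,Y=0) + P(X,Y=2)
- P(X,Z=1) = P(X,Y=1) + P(X,Y=3)

I(X;Z) = I(X;f(Y)) = 0.0383 bits

Verification: 0.0453 ≥ 0.0383 ✓

Information cannot be created by processing; the function f can only lose information about X.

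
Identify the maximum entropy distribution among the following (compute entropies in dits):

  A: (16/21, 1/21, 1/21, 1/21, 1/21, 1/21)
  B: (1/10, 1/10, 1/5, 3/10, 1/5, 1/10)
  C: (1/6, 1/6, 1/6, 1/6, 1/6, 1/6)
C

For a discrete distribution over n outcomes, entropy is maximized by the uniform distribution.

Computing entropies:
H(A) = 0.4048 dits
H(B) = 0.7365 dits
H(C) = 0.7782 dits

The uniform distribution (where all probabilities equal 1/6) achieves the maximum entropy of log_10(6) = 0.7782 dits.

Distribution C has the highest entropy.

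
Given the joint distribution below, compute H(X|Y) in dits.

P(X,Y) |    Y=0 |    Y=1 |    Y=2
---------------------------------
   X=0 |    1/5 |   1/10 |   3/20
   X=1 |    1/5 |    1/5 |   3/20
0.2937 dits

Using the chain rule: H(X|Y) = H(X,Y) - H(Y)

First, compute H(X,Y) = 0.7666 dits

Marginal P(Y) = (2/5, 3/10, 3/10)
H(Y) = 0.4729 dits

H(X|Y) = H(X,Y) - H(Y) = 0.7666 - 0.4729 = 0.2937 dits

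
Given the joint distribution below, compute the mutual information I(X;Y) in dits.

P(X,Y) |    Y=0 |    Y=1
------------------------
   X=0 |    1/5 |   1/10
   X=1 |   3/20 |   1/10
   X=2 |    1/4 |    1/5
0.0020 dits

Mutual information: I(X;Y) = H(X) + H(Y) - H(X,Y)

Marginals:
P(X) = (3/10, 1/4, 9/20), H(X) = 0.4634 dits
P(Y) = (3/5, 2/5), H(Y) = 0.2923 dits

Joint entropy: H(X,Y) = 0.7537 dits

I(X;Y) = 0.4634 + 0.2923 - 0.7537 = 0.0020 dits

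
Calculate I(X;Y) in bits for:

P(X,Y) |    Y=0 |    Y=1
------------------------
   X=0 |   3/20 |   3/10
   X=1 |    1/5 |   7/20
0.0007 bits

Mutual information: I(X;Y) = H(X) + H(Y) - H(X,Y)

Marginals:
P(X) = (9/20, 11/20), H(X) = 0.9928 bits
P(Y) = (7/20, 13/20), H(Y) = 0.9341 bits

Joint entropy: H(X,Y) = 1.9261 bits

I(X;Y) = 0.9928 + 0.9341 - 1.9261 = 0.0007 bits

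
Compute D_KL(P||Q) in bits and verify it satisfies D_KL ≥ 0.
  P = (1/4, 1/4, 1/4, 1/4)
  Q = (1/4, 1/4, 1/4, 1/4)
0.0000 bits

KL divergence satisfies the Gibbs inequality: D_KL(P||Q) ≥ 0 for all distributions P, Q.

D_KL(P||Q) = Σ p(x) log(p(x)/q(x))
Term by term:
  x=0: 1/4 × log_2[(1/4)/(1/4)] = 0.0000
  x=1: 1/4 × log_2[(1/4)/(1/4)] = 0.0000
  x=2: 1/4 × log_2[(1/4)/(1/4)] = 0.0000
  x=3: 1/4 × log_2[(1/4)/(1/4)] = 0.0000
D_KL(P||Q) = 0.0000 bits

D_KL(P||Q) = 0.0000 ≥ 0 ✓

This non-negativity is a fundamental property: relative entropy cannot be negative because it measures how different Q is from P.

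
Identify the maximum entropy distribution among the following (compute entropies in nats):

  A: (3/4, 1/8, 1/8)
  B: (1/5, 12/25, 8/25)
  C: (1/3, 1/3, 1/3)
C

For a discrete distribution over n outcomes, entropy is maximized by the uniform distribution.

Computing entropies:
H(A) = 0.7356 nats
H(B) = 1.0388 nats
H(C) = 1.0986 nats

The uniform distribution (where all probabilities equal 1/3) achieves the maximum entropy of log_e(3) = 1.0986 nats.

Distribution C has the highest entropy.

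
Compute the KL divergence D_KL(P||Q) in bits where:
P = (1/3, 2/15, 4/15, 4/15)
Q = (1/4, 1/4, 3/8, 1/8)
0.1778 bits

KL divergence: D_KL(P||Q) = Σ p(x) log(p(x)/q(x))

Computing term by term:
  x=0: 1/3 × log_2[(1/3)/(1/4)] = 1/3 × 0.4150 = 0.1383
  x=1: 2/15 × log_2[(2/15)/(1/4)] = 2/15 × -0.9069 = -0.1209
  x=2: 4/15 × log_2[(4/15)/(3/8)] = 4/15 × -0.4919 = -0.1312
  x=3: 4/15 × log_2[(4/15)/(1/8)] = 4/15 × 1.0931 = 0.2915

D_KL(P||Q) = 0.1778 bits

Note: KL divergence is always non-negative and equals 0 iff P = Q.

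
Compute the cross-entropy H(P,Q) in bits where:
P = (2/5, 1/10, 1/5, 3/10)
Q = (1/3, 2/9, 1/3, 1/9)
2.1189 bits

Cross-entropy: H(P,Q) = -Σ p(x) log q(x)

Alternatively: H(P,Q) = H(P) + D_KL(P||Q)
H(P) = 1.8464 bits
D_KL(P||Q) = 0.2725 bits

H(P,Q) = 1.8464 + 0.2725 = 2.1189 bits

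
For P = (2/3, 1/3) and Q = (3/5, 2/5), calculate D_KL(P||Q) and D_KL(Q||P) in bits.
D_KL(P||Q) = 0.0137, D_KL(Q||P) = 0.0140

KL divergence is not symmetric: D_KL(P||Q) ≠ D_KL(Q||P) in general.

D_KL(P||Q) = 0.0137 bits
D_KL(Q||P) = 0.0140 bits

No, they are not equal!

This asymmetry is why KL divergence is not a true distance metric.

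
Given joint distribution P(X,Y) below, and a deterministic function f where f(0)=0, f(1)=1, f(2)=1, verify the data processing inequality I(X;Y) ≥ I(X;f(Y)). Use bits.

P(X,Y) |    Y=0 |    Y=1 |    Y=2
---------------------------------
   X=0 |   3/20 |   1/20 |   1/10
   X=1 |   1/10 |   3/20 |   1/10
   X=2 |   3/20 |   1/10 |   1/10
I(X;Y) = 0.0435, I(X;f(Y)) = 0.0240, inequality holds: 0.0435 ≥ 0.0240

Data Processing Inequality: For any Markov chain X → Y → Z, we have I(X;Y) ≥ I(X;Z).

Here Z = f(Y) is a deterministic function of Y, forming X → Y → Z.

Original I(X;Y) = 0.0435 bits

After applying f:
P(X,Z) where Z=f(Y):
- P(X,Z=0) = P(X,Y=0)
- P(X,Z=1) = P(X,Y=1) + P(X,Y=2)

I(X;Z) = I(X;f(Y)) = 0.0240 bits

Verification: 0.0435 ≥ 0.0240 ✓

Information cannot be created by processing; the function f can only lose information about X.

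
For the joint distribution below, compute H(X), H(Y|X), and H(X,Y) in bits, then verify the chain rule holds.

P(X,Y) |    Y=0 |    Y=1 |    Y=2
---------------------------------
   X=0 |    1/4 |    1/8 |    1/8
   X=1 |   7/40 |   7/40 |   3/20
H(X,Y) = 2.5406, H(X) = 1.0000, H(Y|X) = 1.5406 (all in bits)

Chain rule: H(X,Y) = H(X) + H(Y|X)

Left side — joint entropy directly:
H(X,Y) = -Σ p(x,y) log p(x,y) = 2.5406 bits

Right side — compute H(Y|X) from the conditional distributions:
P(X) = (1/2, 1/2), so H(X) = 1.0000 bits
H(Y|X) = Σ_x P(X=x) · H(Y|X=x):
  P(Y|X=0) = (1/2, 1/4, 1/4), H(Y|X=0) = 1.5000, weight P(X=0) = 1/2
  P(Y|X=1) = (7/20, 7/20, 3/10), H(Y|X=1) = 1.5813, weight P(X=1) = 1/2
H(Y|X) = 1.5406 bits

H(X) + H(Y|X) = 1.0000 + 1.5406 = 2.5406 bits

Both sides equal 2.5406 bits. ✓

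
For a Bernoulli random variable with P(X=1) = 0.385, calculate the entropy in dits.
0.2894 dits

The binary entropy function is:
H(p) = -p log(p) - (1-p) log(1-p)

H(0.385) = -0.385 × log_10(0.385) - 0.615 × log_10(0.615)
H(0.385) = 0.2894 dits

Note: Binary entropy is maximized at p=0.5 (H=1 bit) and minimized at p=0 or p=1 (H=0).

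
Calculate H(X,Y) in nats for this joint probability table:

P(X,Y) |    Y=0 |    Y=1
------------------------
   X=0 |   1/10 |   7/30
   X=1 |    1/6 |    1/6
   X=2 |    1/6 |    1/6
1.7643 nats

Joint entropy is H(X,Y) = -Σ_{x,y} p(x,y) log p(x,y).

Summing over all non-zero entries:
H(X,Y) = -[1/10·log_e(1/10) + 7/30·log_e(7/30) + 1/6·log_e(1/6) + 1/6·log_e(1/6) + 1/6·log_e(1/6) + 1/6·log_e(1/6)]
H(X,Y) = 1.7643 nats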